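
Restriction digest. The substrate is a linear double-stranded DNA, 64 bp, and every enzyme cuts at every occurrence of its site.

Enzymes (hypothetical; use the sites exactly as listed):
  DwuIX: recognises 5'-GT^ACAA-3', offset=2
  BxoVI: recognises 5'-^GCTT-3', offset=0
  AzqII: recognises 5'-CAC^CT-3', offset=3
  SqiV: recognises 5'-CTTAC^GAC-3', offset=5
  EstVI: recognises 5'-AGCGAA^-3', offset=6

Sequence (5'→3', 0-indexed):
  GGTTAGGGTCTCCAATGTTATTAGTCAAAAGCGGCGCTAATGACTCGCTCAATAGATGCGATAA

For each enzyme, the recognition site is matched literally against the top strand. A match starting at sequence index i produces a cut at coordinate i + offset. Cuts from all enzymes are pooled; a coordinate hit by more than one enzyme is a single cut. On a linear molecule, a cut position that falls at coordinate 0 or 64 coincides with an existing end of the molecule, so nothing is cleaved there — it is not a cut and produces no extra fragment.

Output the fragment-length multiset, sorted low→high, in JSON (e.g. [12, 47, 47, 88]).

[64]

Site scan:
  DwuIX (GTACAA, off=2): no sites
  BxoVI (GCTT, off=0): no sites
  AzqII (CACCT, off=3): no sites
  SqiV (CTTACGAC, off=5): no sites
  EstVI (AGCGAA, off=6): no sites

All cut coordinates (distinct, sorted): ∅

Fragment lengths:
  no cuts → one linear fragment of 64 bp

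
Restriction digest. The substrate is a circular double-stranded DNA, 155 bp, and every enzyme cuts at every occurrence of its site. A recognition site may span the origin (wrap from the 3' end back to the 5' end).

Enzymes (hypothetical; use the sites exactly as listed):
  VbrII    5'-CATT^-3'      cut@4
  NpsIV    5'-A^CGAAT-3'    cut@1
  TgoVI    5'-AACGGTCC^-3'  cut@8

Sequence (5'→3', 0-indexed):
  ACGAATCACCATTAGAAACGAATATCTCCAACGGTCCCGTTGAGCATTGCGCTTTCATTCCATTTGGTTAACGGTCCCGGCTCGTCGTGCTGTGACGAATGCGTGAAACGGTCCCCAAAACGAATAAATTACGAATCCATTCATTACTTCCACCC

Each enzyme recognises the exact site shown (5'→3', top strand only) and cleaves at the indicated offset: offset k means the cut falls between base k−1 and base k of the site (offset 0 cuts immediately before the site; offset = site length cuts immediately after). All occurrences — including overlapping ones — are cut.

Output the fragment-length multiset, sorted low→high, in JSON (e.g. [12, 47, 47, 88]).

Site scan:
  VbrII (CATT, off=4): starts [9, 44, 55, 60, 137, 141] → cuts [13, 48, 59, 64, 141, 145]
  NpsIV (ACGAAT, off=1): starts [0, 17, 94, 119, 130] → cuts [1, 18, 95, 120, 131]
  TgoVI (AACGGTCC, off=8): starts [29, 69, 106] → cuts [37, 77, 114]

All cut coordinates (distinct, sorted): [1, 13, 18, 37, 48, 59, 64, 77, 95, 114, 120, 131, 141, 145]

Fragment lengths:
  1→13: 12 bp
  13→18: 5 bp
  18→37: 19 bp
  37→48: 11 bp
  48→59: 11 bp
  59→64: 5 bp
  64→77: 13 bp
  77→95: 18 bp
  95→114: 19 bp
  114→120: 6 bp
  120→131: 11 bp
  131→141: 10 bp
  141→145: 4 bp
  145→1 (wrap): 155-145+1 = 11 bp

[4,5,5,6,10,11,11,11,11,12,13,18,19,19]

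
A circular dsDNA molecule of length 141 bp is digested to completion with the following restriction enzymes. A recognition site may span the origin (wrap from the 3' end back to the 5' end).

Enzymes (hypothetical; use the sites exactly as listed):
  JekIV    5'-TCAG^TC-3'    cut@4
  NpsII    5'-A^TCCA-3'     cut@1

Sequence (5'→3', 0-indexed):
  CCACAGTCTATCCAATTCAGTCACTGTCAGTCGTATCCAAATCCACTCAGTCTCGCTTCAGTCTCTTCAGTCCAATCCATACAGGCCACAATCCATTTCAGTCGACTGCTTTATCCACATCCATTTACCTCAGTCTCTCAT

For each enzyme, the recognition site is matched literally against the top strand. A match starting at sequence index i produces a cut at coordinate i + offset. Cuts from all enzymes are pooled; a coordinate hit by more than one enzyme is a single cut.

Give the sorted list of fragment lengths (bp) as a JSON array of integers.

[5,5,6,6,7,9,9,10,10,10,11,11,12,14,16]

Scan for sites:
  JekIV (TCAGTC, off=4): starts [16, 26, 46, 57, 66, 97, 129] → cuts [20, 30, 50, 61, 70, 101, 133]
  NpsII (ATCCA, off=1): starts [9, 34, 40, 74, 90, 112, 118, 139] → cuts [10, 35, 41, 75, 91, 113, 119, 140]

All cut coordinates (distinct, sorted): [10, 20, 30, 35, 41, 50, 61, 70, 75, 91, 101, 113, 119, 133, 140]

Fragment lengths:
  10→20: 10 bp
  20→30: 10 bp
  30→35: 5 bp
  35→41: 6 bp
  41→50: 9 bp
  50→61: 11 bp
  61→70: 9 bp
  70→75: 5 bp
  75→91: 16 bp
  91→101: 10 bp
  101→113: 12 bp
  113→119: 6 bp
  119→133: 14 bp
  133→140: 7 bp
  140→10 (wrap): 141-140+10 = 11 bp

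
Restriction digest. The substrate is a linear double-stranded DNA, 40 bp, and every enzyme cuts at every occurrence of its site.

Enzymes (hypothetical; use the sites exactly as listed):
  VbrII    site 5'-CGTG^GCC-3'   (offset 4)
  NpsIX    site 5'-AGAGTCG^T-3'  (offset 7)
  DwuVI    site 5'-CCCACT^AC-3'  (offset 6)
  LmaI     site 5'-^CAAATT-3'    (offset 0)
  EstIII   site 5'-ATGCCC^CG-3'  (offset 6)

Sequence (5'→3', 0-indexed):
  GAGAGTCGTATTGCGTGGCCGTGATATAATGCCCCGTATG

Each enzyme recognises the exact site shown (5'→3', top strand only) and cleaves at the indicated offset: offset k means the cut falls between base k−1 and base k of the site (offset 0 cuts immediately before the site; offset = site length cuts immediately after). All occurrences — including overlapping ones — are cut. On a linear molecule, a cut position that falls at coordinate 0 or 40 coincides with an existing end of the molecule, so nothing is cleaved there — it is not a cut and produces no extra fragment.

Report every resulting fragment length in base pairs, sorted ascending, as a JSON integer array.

Site scan:
  VbrII (CGTGGCC, off=4): starts [13] → cuts [17]
  NpsIX (AGAGTCGT, off=7): starts [1] → cuts [8]
  DwuVI (CCCACTAC, off=6): no sites
  LmaI (CAAATT, off=0): no sites
  EstIII (ATGCCCCG, off=6): starts [28] → cuts [34]

All cut coordinates (distinct, sorted): [8, 17, 34]

Fragments:
  [0,8): 8 bp
  [8,17): 9 bp
  [17,34): 17 bp
  [34,40): 6 bp

[6,8,9,17]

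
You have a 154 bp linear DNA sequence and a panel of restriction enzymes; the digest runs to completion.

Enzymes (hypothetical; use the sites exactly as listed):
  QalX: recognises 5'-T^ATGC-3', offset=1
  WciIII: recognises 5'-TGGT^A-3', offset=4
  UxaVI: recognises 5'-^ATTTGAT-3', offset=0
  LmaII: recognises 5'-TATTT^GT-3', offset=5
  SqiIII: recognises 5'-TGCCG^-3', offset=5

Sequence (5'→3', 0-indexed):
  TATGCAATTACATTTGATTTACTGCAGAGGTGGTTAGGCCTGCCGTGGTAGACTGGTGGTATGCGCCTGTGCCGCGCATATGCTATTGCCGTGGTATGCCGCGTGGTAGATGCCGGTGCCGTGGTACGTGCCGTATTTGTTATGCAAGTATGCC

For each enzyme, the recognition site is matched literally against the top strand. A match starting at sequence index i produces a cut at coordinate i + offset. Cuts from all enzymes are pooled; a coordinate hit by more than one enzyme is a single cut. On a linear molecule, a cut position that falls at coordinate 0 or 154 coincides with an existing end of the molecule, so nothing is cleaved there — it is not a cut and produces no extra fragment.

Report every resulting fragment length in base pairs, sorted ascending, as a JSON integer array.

Scan for sites:
  QalX (TATGC, off=1): starts [0, 59, 78, 94, 140, 148] → cuts [1, 60, 79, 95, 141, 149]
  WciIII (TGGTA, off=4): starts [45, 56, 91, 103, 121] → cuts [49, 60, 95, 107, 125]
  UxaVI (ATTTGAT, off=0): starts [11] → cuts [11]
  LmaII (TATTTGT, off=5): starts [133] → cuts [138]
  SqiIII (TGCCG, off=5): starts [40, 69, 86, 96, 110, 116, 128] → cuts [45, 74, 91, 101, 115, 121, 133]

All cut coordinates (distinct, sorted): [1, 11, 45, 49, 60, 74, 79, 91, 95, 101, 107, 115, 121, 125, 133, 138, 141, 149]

Fragments:
  [0,1): 1 bp
  [1,11): 10 bp
  [11,45): 34 bp
  [45,49): 4 bp
  [49,60): 11 bp
  [60,74): 14 bp
  [74,79): 5 bp
  [79,91): 12 bp
  [91,95): 4 bp
  [95,101): 6 bp
  [101,107): 6 bp
  [107,115): 8 bp
  [115,121): 6 bp
  [121,125): 4 bp
  [125,133): 8 bp
  [133,138): 5 bp
  [138,141): 3 bp
  [141,149): 8 bp
  [149,154): 5 bp

[1,3,4,4,4,5,5,5,6,6,6,8,8,8,10,11,12,14,34]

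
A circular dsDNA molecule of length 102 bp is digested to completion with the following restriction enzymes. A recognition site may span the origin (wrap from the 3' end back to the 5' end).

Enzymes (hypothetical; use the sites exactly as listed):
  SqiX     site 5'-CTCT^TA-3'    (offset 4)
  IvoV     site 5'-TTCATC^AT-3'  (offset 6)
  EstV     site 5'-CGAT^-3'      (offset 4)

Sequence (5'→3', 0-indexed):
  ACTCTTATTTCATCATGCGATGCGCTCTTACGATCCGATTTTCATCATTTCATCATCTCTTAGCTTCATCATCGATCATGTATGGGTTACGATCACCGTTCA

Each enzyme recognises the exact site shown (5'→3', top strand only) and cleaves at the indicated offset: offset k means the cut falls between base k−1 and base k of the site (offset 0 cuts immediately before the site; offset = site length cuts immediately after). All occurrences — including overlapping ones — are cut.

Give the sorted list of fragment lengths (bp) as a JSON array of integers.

[5,6,6,6,7,7,7,8,9,10,14,17]

Scan for sites:
  SqiX CTCTTA/4: at [1, 24, 56] ⇒ [5, 28, 60]
  IvoV TTCATCAT/6: at [8, 40, 48, 64] ⇒ [14, 46, 54, 70]
  EstV CGAT/4: at [17, 30, 35, 72, 89] ⇒ [21, 34, 39, 76, 93]

Pooled cuts: [5, 14, 21, 28, 34, 39, 46, 54, 60, 70, 76, 93]

Fragment lengths:
  5→14: 9 bp
  14→21: 7 bp
  21→28: 7 bp
  28→34: 6 bp
  34→39: 5 bp
  39→46: 7 bp
  46→54: 8 bp
  54→60: 6 bp
  60→70: 10 bp
  70→76: 6 bp
  76→93: 17 bp
  93→5 (wrap): 102-93+5 = 14 bp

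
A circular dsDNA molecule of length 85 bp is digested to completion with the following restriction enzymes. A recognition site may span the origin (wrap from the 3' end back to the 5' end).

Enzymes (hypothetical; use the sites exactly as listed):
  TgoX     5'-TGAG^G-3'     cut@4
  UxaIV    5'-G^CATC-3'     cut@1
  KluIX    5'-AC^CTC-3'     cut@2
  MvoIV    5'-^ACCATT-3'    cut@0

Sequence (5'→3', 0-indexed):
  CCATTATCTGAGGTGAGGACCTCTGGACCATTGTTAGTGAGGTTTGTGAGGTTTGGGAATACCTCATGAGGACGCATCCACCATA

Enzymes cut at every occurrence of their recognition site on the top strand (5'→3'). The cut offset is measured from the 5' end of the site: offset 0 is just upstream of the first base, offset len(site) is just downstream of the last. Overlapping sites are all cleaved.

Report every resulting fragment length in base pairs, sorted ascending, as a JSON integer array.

[3,4,5,6,8,9,10,12,13,15]

Site scan:
  TgoX (TGAGG, off=4): starts [8, 13, 37, 46, 66] → cuts [12, 17, 41, 50, 70]
  UxaIV (GCATC, off=1): starts [73] → cuts [74]
  KluIX (ACCTC, off=2): starts [18, 60] → cuts [20, 62]
  MvoIV (ACCATT, off=0): starts [26, 84] → cuts [26, 84]

Pooled cuts: [12, 17, 20, 26, 41, 50, 62, 70, 74, 84]

Fragments:
  12→17: 5 bp
  17→20: 3 bp
  20→26: 6 bp
  26→41: 15 bp
  41→50: 9 bp
  50→62: 12 bp
  62→70: 8 bp
  70→74: 4 bp
  74→84: 10 bp
  84→12 (wrap): 85-84+12 = 13 bp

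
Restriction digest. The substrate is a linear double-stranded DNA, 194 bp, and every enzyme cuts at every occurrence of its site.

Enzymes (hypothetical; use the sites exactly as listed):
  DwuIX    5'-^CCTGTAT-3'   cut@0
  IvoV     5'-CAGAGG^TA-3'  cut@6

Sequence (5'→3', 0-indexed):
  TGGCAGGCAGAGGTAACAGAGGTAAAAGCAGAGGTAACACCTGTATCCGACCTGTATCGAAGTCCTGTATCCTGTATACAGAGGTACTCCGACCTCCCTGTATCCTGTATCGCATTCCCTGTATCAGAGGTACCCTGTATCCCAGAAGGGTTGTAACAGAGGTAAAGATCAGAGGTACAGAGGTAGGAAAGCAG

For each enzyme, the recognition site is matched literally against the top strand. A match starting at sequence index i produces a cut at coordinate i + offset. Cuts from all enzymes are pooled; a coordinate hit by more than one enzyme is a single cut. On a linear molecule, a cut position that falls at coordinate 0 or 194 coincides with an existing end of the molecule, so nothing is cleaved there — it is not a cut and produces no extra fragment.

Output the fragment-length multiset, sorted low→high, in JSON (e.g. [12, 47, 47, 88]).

[3,5,7,7,8,9,11,11,12,12,13,13,13,13,14,14,29]

Site scan:
  DwuIX (CCTGTAT, off=0): starts [39, 50, 63, 70, 96, 103, 117, 133] → cuts [39, 50, 63, 70, 96, 103, 117, 133]
  IvoV (CAGAGGTA, off=6): starts [7, 16, 28, 78, 124, 156, 169, 177] → cuts [13, 22, 34, 84, 130, 162, 175, 183]

Pooled cuts: [13, 22, 34, 39, 50, 63, 70, 84, 96, 103, 117, 130, 133, 162, 175, 183]

Fragments:
  [0,13): 13 bp
  [13,22): 9 bp
  [22,34): 12 bp
  [34,39): 5 bp
  [39,50): 11 bp
  [50,63): 13 bp
  [63,70): 7 bp
  [70,84): 14 bp
  [84,96): 12 bp
  [96,103): 7 bp
  [103,117): 14 bp
  [117,130): 13 bp
  [130,133): 3 bp
  [133,162): 29 bp
  [162,175): 13 bp
  [175,183): 8 bp
  [183,194): 11 bp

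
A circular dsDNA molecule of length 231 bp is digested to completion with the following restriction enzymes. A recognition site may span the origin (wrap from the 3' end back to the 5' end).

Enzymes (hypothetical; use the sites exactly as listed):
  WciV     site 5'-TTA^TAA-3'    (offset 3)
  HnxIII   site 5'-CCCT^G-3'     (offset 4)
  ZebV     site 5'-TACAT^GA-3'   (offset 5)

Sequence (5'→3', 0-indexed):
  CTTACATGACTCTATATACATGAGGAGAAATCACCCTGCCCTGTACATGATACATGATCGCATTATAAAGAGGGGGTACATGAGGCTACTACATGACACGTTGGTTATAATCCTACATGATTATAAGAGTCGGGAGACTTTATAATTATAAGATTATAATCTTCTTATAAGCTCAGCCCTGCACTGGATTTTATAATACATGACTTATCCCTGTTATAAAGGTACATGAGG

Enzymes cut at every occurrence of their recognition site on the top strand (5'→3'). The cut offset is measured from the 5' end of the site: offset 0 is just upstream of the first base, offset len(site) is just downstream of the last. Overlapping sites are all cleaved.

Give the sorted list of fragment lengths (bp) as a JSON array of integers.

Scan for sites:
  WciV (TTATAA, off=3): starts [62, 104, 120, 139, 145, 153, 164, 190, 213] → cuts [65, 107, 123, 142, 148, 156, 167, 193, 216]
  HnxIII (CCCTG, off=4): starts [33, 38, 176, 208] → cuts [37, 42, 180, 212]
  ZebV (TACATGA, off=5): starts [2, 16, 43, 50, 76, 89, 113, 196, 222] → cuts [7, 21, 48, 55, 81, 94, 118, 201, 227]

Pooled cuts: [7, 21, 37, 42, 48, 55, 65, 81, 94, 107, 118, 123, 142, 148, 156, 167, 180, 193, 201, 212, 216, 227]

Fragment lengths:
  7→21: 14 bp
  21→37: 16 bp
  37→42: 5 bp
  42→48: 6 bp
  48→55: 7 bp
  55→65: 10 bp
  65→81: 16 bp
  81→94: 13 bp
  94→107: 13 bp
  107→118: 11 bp
  118→123: 5 bp
  123→142: 19 bp
  142→148: 6 bp
  148→156: 8 bp
  156→167: 11 bp
  167→180: 13 bp
  180→193: 13 bp
  193→201: 8 bp
  201→212: 11 bp
  212→216: 4 bp
  216→227: 11 bp
  227→7 (wrap): 231-227+7 = 11 bp

[4,5,5,6,6,7,8,8,10,11,11,11,11,11,13,13,13,13,14,16,16,19]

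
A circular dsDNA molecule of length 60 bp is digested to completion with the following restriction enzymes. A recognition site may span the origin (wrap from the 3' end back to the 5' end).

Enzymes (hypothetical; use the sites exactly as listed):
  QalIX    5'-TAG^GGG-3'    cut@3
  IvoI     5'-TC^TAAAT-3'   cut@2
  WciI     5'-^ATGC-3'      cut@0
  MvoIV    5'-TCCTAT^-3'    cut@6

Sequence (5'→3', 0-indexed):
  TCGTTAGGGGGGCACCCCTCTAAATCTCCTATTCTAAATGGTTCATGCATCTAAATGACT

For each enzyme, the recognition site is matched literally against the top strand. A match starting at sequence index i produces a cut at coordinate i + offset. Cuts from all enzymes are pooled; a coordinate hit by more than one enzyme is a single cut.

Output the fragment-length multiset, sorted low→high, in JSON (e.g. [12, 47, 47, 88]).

Scan for sites:
  QalIX (TAGGGG, off=3): starts [4] → cuts [7]
  IvoI (TCTAAAT, off=2): starts [18, 32, 49] → cuts [20, 34, 51]
  WciI (ATGC, off=0): starts [44] → cuts [44]
  MvoIV (TCCTAT, off=6): starts [26] → cuts [32]

All cut coordinates (distinct, sorted): [7, 20, 32, 34, 44, 51]

Fragments:
  7→20: 13 bp
  20→32: 12 bp
  32→34: 2 bp
  34→44: 10 bp
  44→51: 7 bp
  51→7 (wrap): 60-51+7 = 16 bp

[2,7,10,12,13,16]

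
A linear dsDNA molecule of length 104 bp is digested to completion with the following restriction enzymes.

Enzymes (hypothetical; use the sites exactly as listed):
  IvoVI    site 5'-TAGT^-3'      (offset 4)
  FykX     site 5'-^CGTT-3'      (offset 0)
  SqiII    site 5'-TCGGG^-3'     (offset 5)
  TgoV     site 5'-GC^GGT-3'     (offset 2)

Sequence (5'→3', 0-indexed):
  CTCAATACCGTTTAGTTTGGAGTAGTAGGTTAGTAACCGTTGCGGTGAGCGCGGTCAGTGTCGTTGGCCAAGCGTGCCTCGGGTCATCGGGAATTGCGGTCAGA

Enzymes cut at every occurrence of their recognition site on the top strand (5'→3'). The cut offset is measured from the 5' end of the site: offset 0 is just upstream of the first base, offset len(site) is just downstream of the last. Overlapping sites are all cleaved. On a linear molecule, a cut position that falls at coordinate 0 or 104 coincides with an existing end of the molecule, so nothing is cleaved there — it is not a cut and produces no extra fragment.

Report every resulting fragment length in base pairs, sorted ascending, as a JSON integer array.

[3,6,6,7,8,8,8,8,9,9,10,22]

Scan for sites:
  IvoVI TAGT/4: at [12, 22, 30] ⇒ [16, 26, 34]
  FykX CGTT/0: at [8, 37, 61] ⇒ [8, 37, 61]
  SqiII TCGGG/5: at [78, 86] ⇒ [83, 91]
  TgoV GCGGT/2: at [41, 50, 95] ⇒ [43, 52, 97]

All cut coordinates (distinct, sorted): [8, 16, 26, 34, 37, 43, 52, 61, 83, 91, 97]

Fragments:
  [0,8): 8 bp
  [8,16): 8 bp
  [16,26): 10 bp
  [26,34): 8 bp
  [34,37): 3 bp
  [37,43): 6 bp
  [43,52): 9 bp
  [52,61): 9 bp
  [61,83): 22 bp
  [83,91): 8 bp
  [91,97): 6 bp
  [97,104): 7 bp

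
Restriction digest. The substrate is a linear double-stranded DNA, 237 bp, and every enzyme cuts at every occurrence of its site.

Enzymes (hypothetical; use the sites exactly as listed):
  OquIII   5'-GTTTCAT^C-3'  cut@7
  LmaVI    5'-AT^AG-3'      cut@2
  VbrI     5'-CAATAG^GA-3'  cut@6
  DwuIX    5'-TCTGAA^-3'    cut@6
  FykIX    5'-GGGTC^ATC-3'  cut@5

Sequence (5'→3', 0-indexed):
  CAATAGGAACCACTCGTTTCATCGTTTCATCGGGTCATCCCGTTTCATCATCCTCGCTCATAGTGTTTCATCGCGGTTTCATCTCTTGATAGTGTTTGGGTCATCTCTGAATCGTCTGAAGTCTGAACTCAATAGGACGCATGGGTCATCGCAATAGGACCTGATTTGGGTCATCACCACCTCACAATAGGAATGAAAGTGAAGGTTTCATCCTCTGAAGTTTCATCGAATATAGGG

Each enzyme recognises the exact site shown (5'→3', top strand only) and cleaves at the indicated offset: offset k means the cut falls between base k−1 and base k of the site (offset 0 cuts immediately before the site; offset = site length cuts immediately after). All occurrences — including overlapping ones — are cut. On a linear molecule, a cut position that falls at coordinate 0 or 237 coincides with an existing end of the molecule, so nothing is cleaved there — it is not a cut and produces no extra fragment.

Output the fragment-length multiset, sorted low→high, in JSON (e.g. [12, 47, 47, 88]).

[2,2,2,2,4,4,6,6,7,7,7,8,8,8,8,9,9,10,11,12,12,12,13,15,16,16,21]

Per-enzyme occurrences:
  OquIII GTTTCATC/7: at [15, 23, 41, 64, 75, 204, 219] ⇒ [22, 30, 48, 71, 82, 211, 226]
  LmaVI ATAG/2: at [2, 59, 88, 131, 153, 186, 231] ⇒ [4, 61, 90, 133, 155, 188, 233]
  VbrI CAATAGGA/6: at [0, 129, 151, 184] ⇒ [6, 135, 157, 190]
  DwuIX TCTGAA/6: at [105, 114, 121, 213] ⇒ [111, 120, 127, 219]
  FykIX GGGTCATC/5: at [31, 97, 142, 167] ⇒ [36, 102, 147, 172]

All cut coordinates (distinct, sorted): [4, 6, 22, 30, 36, 48, 61, 71, 82, 90, 102, 111, 120, 127, 133, 135, 147, 155, 157, 172, 188, 190, 211, 219, 226, 233]

Fragments:
  [0,4): 4 bp
  [4,6): 2 bp
  [6,22): 16 bp
  [22,30): 8 bp
  [30,36): 6 bp
  [36,48): 12 bp
  [48,61): 13 bp
  [61,71): 10 bp
  [71,82): 11 bp
  [82,90): 8 bp
  [90,102): 12 bp
  [102,111): 9 bp
  [111,120): 9 bp
  [120,127): 7 bp
  [127,133): 6 bp
  [133,135): 2 bp
  [135,147): 12 bp
  [147,155): 8 bp
  [155,157): 2 bp
  [157,172): 15 bp
  [172,188): 16 bp
  [188,190): 2 bp
  [190,211): 21 bp
  [211,219): 8 bp
  [219,226): 7 bp
  [226,233): 7 bp
  [233,237): 4 bp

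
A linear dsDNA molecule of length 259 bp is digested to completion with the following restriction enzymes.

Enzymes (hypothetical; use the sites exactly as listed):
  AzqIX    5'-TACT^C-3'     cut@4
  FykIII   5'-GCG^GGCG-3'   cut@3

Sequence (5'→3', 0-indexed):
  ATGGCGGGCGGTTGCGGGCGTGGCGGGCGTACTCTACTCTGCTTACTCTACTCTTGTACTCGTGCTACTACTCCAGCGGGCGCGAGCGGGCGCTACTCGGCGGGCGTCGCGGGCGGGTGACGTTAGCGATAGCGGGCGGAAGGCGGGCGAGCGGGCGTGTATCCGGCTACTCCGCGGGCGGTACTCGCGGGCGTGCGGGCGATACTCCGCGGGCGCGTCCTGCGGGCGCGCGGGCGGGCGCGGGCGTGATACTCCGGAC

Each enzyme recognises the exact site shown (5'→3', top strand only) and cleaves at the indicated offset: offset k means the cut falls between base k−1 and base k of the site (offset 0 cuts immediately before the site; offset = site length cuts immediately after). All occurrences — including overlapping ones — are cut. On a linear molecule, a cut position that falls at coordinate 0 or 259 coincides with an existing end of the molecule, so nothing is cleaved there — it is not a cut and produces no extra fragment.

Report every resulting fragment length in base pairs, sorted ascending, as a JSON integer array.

Scan for sites:
  AzqIX TACTC/4: at [29, 34, 43, 48, 56, 68, 93, 167, 181, 202, 249] ⇒ [33, 38, 47, 52, 60, 72, 97, 171, 185, 206, 253]
  FykIII GCGGGCG/3: at [3, 13, 22, 75, 85, 99, 108, 131, 142, 150, 173, 186, 194, 208, 221, 229, 233, 239] ⇒ [6, 16, 25, 78, 88, 102, 111, 134, 145, 153, 176, 189, 197, 211, 224, 232, 236, 242]

All cut coordinates (distinct, sorted): [6, 16, 25, 33, 38, 47, 52, 60, 72, 78, 88, 97, 102, 111, 134, 145, 153, 171, 176, 185, 189, 197, 206, 211, 224, 232, 236, 242, 253]

Fragment lengths:
  [0,6): 6 bp
  [6,16): 10 bp
  [16,25): 9 bp
  [25,33): 8 bp
  [33,38): 5 bp
  [38,47): 9 bp
  [47,52): 5 bp
  [52,60): 8 bp
  [60,72): 12 bp
  [72,78): 6 bp
  [78,88): 10 bp
  [88,97): 9 bp
  [97,102): 5 bp
  [102,111): 9 bp
  [111,134): 23 bp
  [134,145): 11 bp
  [145,153): 8 bp
  [153,171): 18 bp
  [171,176): 5 bp
  [176,185): 9 bp
  [185,189): 4 bp
  [189,197): 8 bp
  [197,206): 9 bp
  [206,211): 5 bp
  [211,224): 13 bp
  [224,232): 8 bp
  [232,236): 4 bp
  [236,242): 6 bp
  [242,253): 11 bp
  [253,259): 6 bp

[4,4,5,5,5,5,5,6,6,6,6,8,8,8,8,8,9,9,9,9,9,9,10,10,11,11,12,13,18,23]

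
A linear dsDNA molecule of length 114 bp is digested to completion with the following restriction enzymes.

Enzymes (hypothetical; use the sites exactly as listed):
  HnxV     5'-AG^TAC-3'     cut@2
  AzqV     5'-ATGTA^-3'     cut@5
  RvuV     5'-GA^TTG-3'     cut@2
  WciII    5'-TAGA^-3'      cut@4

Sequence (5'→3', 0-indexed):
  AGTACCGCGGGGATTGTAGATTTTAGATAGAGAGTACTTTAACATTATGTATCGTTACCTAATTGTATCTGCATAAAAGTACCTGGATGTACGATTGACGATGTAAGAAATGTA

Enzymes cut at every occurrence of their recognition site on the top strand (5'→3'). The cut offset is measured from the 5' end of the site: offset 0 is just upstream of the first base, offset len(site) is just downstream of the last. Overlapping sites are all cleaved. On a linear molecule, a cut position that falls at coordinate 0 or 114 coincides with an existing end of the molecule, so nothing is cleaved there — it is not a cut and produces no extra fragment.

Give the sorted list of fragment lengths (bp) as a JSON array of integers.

[2,3,3,4,7,7,9,11,11,12,17,28]

Scan for sites:
  HnxV (AGTAC, off=2): starts [0, 32, 77] → cuts [2, 34, 79]
  AzqV (ATGTA, off=5): starts [46, 86, 100, 109] → cuts [51, 91, 105] (position 114 is a terminus of the linear molecule — no cut)
  RvuV (GATTG, off=2): starts [11, 92] → cuts [13, 94]
  WciII (TAGA, off=4): starts [16, 23, 27] → cuts [20, 27, 31]

All cut coordinates (distinct, sorted): [2, 13, 20, 27, 31, 34, 51, 79, 91, 94, 105]

Fragments:
  [0,2): 2 bp
  [2,13): 11 bp
  [13,20): 7 bp
  [20,27): 7 bp
  [27,31): 4 bp
  [31,34): 3 bp
  [34,51): 17 bp
  [51,79): 28 bp
  [79,91): 12 bp
  [91,94): 3 bp
  [94,105): 11 bp
  [105,114): 9 bp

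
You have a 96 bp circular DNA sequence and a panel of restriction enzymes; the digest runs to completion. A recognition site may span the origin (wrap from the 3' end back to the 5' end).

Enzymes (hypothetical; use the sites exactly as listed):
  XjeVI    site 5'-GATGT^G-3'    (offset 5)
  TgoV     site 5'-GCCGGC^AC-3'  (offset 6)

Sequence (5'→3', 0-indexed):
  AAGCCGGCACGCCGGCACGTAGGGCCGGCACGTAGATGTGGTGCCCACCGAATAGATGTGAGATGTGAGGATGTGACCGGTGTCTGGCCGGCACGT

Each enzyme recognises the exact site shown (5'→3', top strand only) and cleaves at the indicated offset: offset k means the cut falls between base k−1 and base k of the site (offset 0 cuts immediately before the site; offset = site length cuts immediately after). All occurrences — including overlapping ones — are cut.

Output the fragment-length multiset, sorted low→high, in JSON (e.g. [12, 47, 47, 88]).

Scan for sites:
  XjeVI GATGTG/5: at [34, 54, 61, 69] ⇒ [39, 59, 66, 74]
  TgoV GCCGGCAC/6: at [2, 10, 23, 86] ⇒ [8, 16, 29, 92]

Pooled cuts: [8, 16, 29, 39, 59, 66, 74, 92]

Fragment lengths:
  8→16: 8 bp
  16→29: 13 bp
  29→39: 10 bp
  39→59: 20 bp
  59→66: 7 bp
  66→74: 8 bp
  74→92: 18 bp
  92→8 (wrap): 96-92+8 = 12 bp

[7,8,8,10,12,13,18,20]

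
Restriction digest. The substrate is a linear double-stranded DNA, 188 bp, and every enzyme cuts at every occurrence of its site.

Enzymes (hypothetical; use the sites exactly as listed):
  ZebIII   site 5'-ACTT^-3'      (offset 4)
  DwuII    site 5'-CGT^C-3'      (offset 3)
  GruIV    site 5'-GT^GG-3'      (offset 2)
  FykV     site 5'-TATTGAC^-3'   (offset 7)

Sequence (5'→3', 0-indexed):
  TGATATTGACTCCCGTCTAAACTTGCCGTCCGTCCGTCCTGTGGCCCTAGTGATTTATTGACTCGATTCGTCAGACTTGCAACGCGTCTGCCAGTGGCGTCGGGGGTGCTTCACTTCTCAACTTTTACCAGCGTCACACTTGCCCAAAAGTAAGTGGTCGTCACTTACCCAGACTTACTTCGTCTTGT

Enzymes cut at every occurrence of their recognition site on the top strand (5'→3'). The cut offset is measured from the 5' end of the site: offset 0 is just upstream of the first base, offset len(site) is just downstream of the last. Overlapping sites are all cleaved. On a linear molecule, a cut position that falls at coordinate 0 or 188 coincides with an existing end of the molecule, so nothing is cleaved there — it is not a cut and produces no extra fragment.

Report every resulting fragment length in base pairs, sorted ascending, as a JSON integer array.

[3,4,4,4,5,5,5,5,5,6,6,7,7,8,8,8,9,9,10,10,10,14,16,20]

Scan for sites:
  ZebIII ACTT/4: at [20, 74, 112, 120, 137, 162, 172, 176] ⇒ [24, 78, 116, 124, 141, 166, 176, 180]
  DwuII CGTC/3: at [13, 26, 30, 34, 68, 84, 97, 131, 158, 180] ⇒ [16, 29, 33, 37, 71, 87, 100, 134, 161, 183]
  GruIV GTGG/2: at [40, 93, 153] ⇒ [42, 95, 155]
  FykV TATTGAC/7: at [3, 55] ⇒ [10, 62]

All cut coordinates (distinct, sorted): [10, 16, 24, 29, 33, 37, 42, 62, 71, 78, 87, 95, 100, 116, 124, 134, 141, 155, 161, 166, 176, 180, 183]

Fragment lengths:
  [0,10): 10 bp
  [10,16): 6 bp
  [16,24): 8 bp
  [24,29): 5 bp
  [29,33): 4 bp
  [33,37): 4 bp
  [37,42): 5 bp
  [42,62): 20 bp
  [62,71): 9 bp
  [71,78): 7 bp
  [78,87): 9 bp
  [87,95): 8 bp
  [95,100): 5 bp
  [100,116): 16 bp
  [116,124): 8 bp
  [124,134): 10 bp
  [134,141): 7 bp
  [141,155): 14 bp
  [155,161): 6 bp
  [161,166): 5 bp
  [166,176): 10 bp
  [176,180): 4 bp
  [180,183): 3 bp
  [183,188): 5 bp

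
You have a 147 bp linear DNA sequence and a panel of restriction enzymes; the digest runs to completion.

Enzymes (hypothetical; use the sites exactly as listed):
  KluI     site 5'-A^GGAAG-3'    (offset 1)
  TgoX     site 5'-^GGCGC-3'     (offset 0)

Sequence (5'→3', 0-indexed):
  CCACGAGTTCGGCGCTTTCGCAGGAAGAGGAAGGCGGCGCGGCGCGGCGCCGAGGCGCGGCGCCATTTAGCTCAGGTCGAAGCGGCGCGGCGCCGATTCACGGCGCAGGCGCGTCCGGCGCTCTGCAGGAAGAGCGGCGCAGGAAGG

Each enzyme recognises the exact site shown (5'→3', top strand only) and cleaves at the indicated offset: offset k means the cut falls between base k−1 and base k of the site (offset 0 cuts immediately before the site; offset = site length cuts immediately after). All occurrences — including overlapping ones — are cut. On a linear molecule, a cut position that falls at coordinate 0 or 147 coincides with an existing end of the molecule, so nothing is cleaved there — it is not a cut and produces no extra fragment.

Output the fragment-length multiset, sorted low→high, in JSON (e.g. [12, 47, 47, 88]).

[5,5,5,5,6,6,6,6,7,8,8,9,10,11,12,13,25]

Site scan:
  KluI (AGGAAG, off=1): starts [21, 27, 126, 140] → cuts [22, 28, 127, 141]
  TgoX (GGCGC, off=0): starts [10, 35, 40, 45, 53, 58, 83, 88, 101, 107, 116, 135] → cuts [10, 35, 40, 45, 53, 58, 83, 88, 101, 107, 116, 135]

All cut coordinates (distinct, sorted): [10, 22, 28, 35, 40, 45, 53, 58, 83, 88, 101, 107, 116, 127, 135, 141]

Fragment lengths:
  [0,10): 10 bp
  [10,22): 12 bp
  [22,28): 6 bp
  [28,35): 7 bp
  [35,40): 5 bp
  [40,45): 5 bp
  [45,53): 8 bp
  [53,58): 5 bp
  [58,83): 25 bp
  [83,88): 5 bp
  [88,101): 13 bp
  [101,107): 6 bp
  [107,116): 9 bp
  [116,127): 11 bp
  [127,135): 8 bp
  [135,141): 6 bp
  [141,147): 6 bp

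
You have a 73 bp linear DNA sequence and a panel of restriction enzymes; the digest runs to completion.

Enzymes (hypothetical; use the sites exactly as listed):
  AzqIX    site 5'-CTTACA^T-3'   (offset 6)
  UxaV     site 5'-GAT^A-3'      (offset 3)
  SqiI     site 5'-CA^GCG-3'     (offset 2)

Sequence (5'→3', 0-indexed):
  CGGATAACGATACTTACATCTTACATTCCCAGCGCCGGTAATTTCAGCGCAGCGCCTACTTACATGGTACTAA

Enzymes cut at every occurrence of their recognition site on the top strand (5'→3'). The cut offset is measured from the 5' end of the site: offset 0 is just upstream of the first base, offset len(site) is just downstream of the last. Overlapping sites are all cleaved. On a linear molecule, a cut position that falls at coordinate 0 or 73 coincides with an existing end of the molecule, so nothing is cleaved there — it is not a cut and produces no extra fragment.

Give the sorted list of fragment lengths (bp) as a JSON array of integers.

Per-enzyme occurrences:
  AzqIX CTTACAT/6: at [12, 19, 58] ⇒ [18, 25, 64]
  UxaV GATA/3: at [2, 8] ⇒ [5, 11]
  SqiI CAGCG/2: at [29, 44, 49] ⇒ [31, 46, 51]

Pooled cuts: [5, 11, 18, 25, 31, 46, 51, 64]

Fragment lengths:
  [0,5): 5 bp
  [5,11): 6 bp
  [11,18): 7 bp
  [18,25): 7 bp
  [25,31): 6 bp
  [31,46): 15 bp
  [46,51): 5 bp
  [51,64): 13 bp
  [64,73): 9 bp

[5,5,6,6,7,7,9,13,15]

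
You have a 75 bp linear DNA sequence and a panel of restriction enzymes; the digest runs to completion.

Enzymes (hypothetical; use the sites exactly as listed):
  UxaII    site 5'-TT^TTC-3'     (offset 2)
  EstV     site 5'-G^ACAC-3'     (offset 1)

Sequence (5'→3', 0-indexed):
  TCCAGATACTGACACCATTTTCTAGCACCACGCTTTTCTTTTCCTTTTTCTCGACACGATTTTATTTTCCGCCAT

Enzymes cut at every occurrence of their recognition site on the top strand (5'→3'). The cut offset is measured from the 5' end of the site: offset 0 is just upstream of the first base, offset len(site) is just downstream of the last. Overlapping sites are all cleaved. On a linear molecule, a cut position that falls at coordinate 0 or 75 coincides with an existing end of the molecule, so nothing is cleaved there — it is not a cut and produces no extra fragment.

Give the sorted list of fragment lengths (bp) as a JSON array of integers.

Scan for sites:
  UxaII (TTTTC, off=2): starts [17, 33, 38, 45, 64] → cuts [19, 35, 40, 47, 66]
  EstV (GACAC, off=1): starts [10, 52] → cuts [11, 53]

All cut coordinates (distinct, sorted): [11, 19, 35, 40, 47, 53, 66]

Fragment lengths:
  [0,11): 11 bp
  [11,19): 8 bp
  [19,35): 16 bp
  [35,40): 5 bp
  [40,47): 7 bp
  [47,53): 6 bp
  [53,66): 13 bp
  [66,75): 9 bp

[5,6,7,8,9,11,13,16]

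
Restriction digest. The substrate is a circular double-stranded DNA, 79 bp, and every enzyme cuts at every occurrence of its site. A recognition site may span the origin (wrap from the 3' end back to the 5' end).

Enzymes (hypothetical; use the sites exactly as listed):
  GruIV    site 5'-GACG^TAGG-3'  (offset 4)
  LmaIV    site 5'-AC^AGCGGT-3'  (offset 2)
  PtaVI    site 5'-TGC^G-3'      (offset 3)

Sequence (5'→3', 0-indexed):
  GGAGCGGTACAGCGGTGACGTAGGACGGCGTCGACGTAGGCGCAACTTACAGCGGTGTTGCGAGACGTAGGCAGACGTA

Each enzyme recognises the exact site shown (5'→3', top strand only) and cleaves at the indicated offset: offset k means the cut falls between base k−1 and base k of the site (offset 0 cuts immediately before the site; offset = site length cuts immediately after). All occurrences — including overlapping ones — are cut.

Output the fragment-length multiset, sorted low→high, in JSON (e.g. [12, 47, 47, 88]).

[6,10,10,11,12,14,16]

Site scan:
  GruIV (GACGTAGG, off=4): starts [16, 32, 63, 73] → cuts [20, 36, 67, 77]
  LmaIV (ACAGCGGT, off=2): starts [8, 48] → cuts [10, 50]
  PtaVI (TGCG, off=3): starts [58] → cuts [61]

Pooled cuts: [10, 20, 36, 50, 61, 67, 77]

Fragment lengths:
  10→20: 10 bp
  20→36: 16 bp
  36→50: 14 bp
  50→61: 11 bp
  61→67: 6 bp
  67→77: 10 bp
  77→10 (wrap): 79-77+10 = 12 bp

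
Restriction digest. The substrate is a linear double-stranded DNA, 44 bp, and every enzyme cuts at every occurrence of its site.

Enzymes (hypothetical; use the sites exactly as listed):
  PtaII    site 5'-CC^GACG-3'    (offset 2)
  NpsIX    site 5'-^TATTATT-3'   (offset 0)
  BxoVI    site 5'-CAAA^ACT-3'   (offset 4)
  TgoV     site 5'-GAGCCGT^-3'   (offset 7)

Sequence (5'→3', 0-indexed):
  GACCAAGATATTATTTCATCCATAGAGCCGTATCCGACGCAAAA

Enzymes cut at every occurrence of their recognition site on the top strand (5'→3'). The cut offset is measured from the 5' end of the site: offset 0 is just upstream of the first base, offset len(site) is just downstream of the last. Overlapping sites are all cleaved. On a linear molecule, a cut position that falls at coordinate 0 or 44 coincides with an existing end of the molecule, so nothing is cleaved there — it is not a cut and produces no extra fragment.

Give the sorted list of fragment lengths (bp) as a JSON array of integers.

Per-enzyme occurrences:
  PtaII CCGACG/2: at [33] ⇒ [35]
  NpsIX TATTATT/0: at [8] ⇒ [8]
  BxoVI (CAAAACT, off=4): no sites
  TgoV GAGCCGT/7: at [24] ⇒ [31]

All cut coordinates (distinct, sorted): [8, 31, 35]

Fragments:
  [0,8): 8 bp
  [8,31): 23 bp
  [31,35): 4 bp
  [35,44): 9 bp

[4,8,9,23]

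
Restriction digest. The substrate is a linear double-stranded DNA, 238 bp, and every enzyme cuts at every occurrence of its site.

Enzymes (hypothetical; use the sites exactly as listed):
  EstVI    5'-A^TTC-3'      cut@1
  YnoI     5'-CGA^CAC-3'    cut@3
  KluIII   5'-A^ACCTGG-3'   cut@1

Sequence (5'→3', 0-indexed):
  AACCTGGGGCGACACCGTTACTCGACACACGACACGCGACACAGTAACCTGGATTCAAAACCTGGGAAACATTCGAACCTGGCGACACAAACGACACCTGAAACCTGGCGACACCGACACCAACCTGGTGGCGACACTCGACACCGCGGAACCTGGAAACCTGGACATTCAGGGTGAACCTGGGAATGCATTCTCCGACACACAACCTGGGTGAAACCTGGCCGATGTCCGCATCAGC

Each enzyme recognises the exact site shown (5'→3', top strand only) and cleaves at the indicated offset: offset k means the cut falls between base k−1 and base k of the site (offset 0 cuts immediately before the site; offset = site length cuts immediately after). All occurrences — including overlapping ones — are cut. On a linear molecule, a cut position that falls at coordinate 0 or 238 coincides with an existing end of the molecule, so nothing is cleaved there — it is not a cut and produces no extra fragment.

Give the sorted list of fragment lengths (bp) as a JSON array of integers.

Site scan:
  EstVI ATTC/1: at [52, 70, 166, 189] ⇒ [53, 71, 167, 190]
  YnoI CGACAC/3: at [9, 22, 29, 36, 82, 91, 108, 114, 131, 138, 195] ⇒ [12, 25, 32, 39, 85, 94, 111, 117, 134, 141, 198]
  KluIII AACCTGG/1: at [0, 45, 58, 75, 101, 121, 149, 157, 176, 203, 214] ⇒ [1, 46, 59, 76, 102, 122, 150, 158, 177, 204, 215]

All cut coordinates (distinct, sorted): [1, 12, 25, 32, 39, 46, 53, 59, 71, 76, 85, 94, 102, 111, 117, 122, 134, 141, 150, 158, 167, 177, 190, 198, 204, 215]

Fragment lengths:
  [0,1): 1 bp
  [1,12): 11 bp
  [12,25): 13 bp
  [25,32): 7 bp
  [32,39): 7 bp
  [39,46): 7 bp
  [46,53): 7 bp
  [53,59): 6 bp
  [59,71): 12 bp
  [71,76): 5 bp
  [76,85): 9 bp
  [85,94): 9 bp
  [94,102): 8 bp
  [102,111): 9 bp
  [111,117): 6 bp
  [117,122): 5 bp
  [122,134): 12 bp
  [134,141): 7 bp
  [141,150): 9 bp
  [150,158): 8 bp
  [158,167): 9 bp
  [167,177): 10 bp
  [177,190): 13 bp
  [190,198): 8 bp
  [198,204): 6 bp
  [204,215): 11 bp
  [215,238): 23 bp

[1,5,5,6,6,6,7,7,7,7,7,8,8,8,9,9,9,9,9,10,11,11,12,12,13,13,23]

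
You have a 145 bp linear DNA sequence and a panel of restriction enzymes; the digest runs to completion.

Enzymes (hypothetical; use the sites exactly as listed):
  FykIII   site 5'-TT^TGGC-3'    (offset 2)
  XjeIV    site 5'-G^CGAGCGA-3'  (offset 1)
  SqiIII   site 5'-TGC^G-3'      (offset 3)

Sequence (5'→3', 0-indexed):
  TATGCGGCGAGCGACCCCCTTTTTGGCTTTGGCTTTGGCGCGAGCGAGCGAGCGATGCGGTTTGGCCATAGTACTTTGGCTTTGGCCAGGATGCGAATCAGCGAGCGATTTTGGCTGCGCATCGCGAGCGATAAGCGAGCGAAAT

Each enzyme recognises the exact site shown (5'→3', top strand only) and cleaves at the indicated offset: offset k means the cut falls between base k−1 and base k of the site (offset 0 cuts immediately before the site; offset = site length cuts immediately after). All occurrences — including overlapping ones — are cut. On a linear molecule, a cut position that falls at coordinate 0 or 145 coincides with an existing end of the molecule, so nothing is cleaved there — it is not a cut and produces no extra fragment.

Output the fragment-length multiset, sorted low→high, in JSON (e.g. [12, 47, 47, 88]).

Per-enzyme occurrences:
  FykIII (TTTGGC, off=2): starts [21, 27, 33, 60, 74, 80, 109] → cuts [23, 29, 35, 62, 76, 82, 111]
  XjeIV (GCGAGCGA, off=1): starts [6, 39, 43, 47, 100, 123, 134] → cuts [7, 40, 44, 48, 101, 124, 135]
  SqiIII (TGCG, off=3): starts [2, 55, 91, 115] → cuts [5, 58, 94, 118]

All cut coordinates (distinct, sorted): [5, 7, 23, 29, 35, 40, 44, 48, 58, 62, 76, 82, 94, 101, 111, 118, 124, 135]

Fragments:
  [0,5): 5 bp
  [5,7): 2 bp
  [7,23): 16 bp
  [23,29): 6 bp
  [29,35): 6 bp
  [35,40): 5 bp
  [40,44): 4 bp
  [44,48): 4 bp
  [48,58): 10 bp
  [58,62): 4 bp
  [62,76): 14 bp
  [76,82): 6 bp
  [82,94): 12 bp
  [94,101): 7 bp
  [101,111): 10 bp
  [111,118): 7 bp
  [118,124): 6 bp
  [124,135): 11 bp
  [135,145): 10 bp

[2,4,4,4,5,5,6,6,6,6,7,7,10,10,10,11,12,14,16]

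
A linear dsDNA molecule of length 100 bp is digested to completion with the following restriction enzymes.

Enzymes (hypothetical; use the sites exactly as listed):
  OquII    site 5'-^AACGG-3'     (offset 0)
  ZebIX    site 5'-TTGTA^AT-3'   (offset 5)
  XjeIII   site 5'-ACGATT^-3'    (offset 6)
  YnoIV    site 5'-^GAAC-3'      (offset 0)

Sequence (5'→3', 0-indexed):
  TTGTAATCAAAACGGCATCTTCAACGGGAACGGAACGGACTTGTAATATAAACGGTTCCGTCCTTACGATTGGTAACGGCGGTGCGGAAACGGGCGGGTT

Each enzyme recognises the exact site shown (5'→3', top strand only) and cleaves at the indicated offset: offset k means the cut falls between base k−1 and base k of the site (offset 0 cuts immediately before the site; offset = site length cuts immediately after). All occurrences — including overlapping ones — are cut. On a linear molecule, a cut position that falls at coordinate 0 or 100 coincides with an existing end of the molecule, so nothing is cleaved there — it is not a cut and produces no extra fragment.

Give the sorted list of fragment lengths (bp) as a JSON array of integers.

Scan for sites:
  OquII (AACGG, off=0): starts [10, 22, 28, 33, 50, 74, 88] → cuts [10, 22, 28, 33, 50, 74, 88]
  ZebIX (TTGTAAT, off=5): starts [0, 40] → cuts [5, 45]
  XjeIII (ACGATT, off=6): starts [65] → cuts [71]
  YnoIV (GAAC, off=0): starts [27, 32] → cuts [27, 32]

Pooled cuts: [5, 10, 22, 27, 28, 32, 33, 45, 50, 71, 74, 88]

Fragment lengths:
  [0,5): 5 bp
  [5,10): 5 bp
  [10,22): 12 bp
  [22,27): 5 bp
  [27,28): 1 bp
  [28,32): 4 bp
  [32,33): 1 bp
  [33,45): 12 bp
  [45,50): 5 bp
  [50,71): 21 bp
  [71,74): 3 bp
  [74,88): 14 bp
  [88,100): 12 bp

[1,1,3,4,5,5,5,5,12,12,12,14,21]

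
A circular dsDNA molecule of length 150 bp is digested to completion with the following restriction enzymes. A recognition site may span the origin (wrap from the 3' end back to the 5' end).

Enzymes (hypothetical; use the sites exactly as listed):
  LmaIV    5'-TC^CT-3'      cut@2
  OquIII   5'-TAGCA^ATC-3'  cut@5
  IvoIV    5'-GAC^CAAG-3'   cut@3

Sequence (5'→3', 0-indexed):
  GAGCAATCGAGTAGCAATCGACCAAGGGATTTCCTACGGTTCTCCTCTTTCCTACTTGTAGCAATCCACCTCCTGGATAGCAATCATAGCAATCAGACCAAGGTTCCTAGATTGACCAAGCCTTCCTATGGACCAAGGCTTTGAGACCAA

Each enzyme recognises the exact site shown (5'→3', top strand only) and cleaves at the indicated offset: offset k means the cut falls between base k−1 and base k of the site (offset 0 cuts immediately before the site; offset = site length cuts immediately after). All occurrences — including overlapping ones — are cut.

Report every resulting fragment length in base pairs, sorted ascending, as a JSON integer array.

Scan for sites:
  LmaIV TCCT/2: at [31, 42, 49, 70, 104, 123] ⇒ [33, 44, 51, 72, 106, 125]
  OquIII TAGCAATC/5: at [11, 58, 77, 86] ⇒ [16, 63, 82, 91]
  IvoIV GACCAAG/3: at [19, 95, 113, 130, 144] ⇒ [22, 98, 116, 133, 147]

All cut coordinates (distinct, sorted): [16, 22, 33, 44, 51, 63, 72, 82, 91, 98, 106, 116, 125, 133, 147]

Fragment lengths:
  16→22: 6 bp
  22→33: 11 bp
  33→44: 11 bp
  44→51: 7 bp
  51→63: 12 bp
  63→72: 9 bp
  72→82: 10 bp
  82→91: 9 bp
  91→98: 7 bp
  98→106: 8 bp
  106→116: 10 bp
  116→125: 9 bp
  125→133: 8 bp
  133→147: 14 bp
  147→16 (wrap): 150-147+16 = 19 bp

[6,7,7,8,8,9,9,9,10,10,11,11,12,14,19]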